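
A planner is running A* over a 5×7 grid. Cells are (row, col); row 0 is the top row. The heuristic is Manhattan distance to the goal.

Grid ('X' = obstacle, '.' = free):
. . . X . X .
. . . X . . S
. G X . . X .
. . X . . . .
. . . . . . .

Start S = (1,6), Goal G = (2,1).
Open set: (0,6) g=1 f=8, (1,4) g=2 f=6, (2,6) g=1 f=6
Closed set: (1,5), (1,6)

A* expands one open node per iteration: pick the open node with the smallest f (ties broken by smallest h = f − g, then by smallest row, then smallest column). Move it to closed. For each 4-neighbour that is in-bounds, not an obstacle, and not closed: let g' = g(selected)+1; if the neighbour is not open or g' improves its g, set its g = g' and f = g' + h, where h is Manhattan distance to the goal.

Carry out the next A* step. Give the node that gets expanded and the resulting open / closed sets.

step 1: expand (1,4) (f=6, h=4) → closed; open now [(0,4) g=3 f=8, (0,6) g=1 f=8, (2,4) g=3 f=6, (2,6) g=1 f=6]

expanded=(1,4); open=[(0,4) g=3 f=8, (0,6) g=1 f=8, (2,4) g=3 f=6, (2,6) g=1 f=6]; closed=[(1,4), (1,5), (1,6)]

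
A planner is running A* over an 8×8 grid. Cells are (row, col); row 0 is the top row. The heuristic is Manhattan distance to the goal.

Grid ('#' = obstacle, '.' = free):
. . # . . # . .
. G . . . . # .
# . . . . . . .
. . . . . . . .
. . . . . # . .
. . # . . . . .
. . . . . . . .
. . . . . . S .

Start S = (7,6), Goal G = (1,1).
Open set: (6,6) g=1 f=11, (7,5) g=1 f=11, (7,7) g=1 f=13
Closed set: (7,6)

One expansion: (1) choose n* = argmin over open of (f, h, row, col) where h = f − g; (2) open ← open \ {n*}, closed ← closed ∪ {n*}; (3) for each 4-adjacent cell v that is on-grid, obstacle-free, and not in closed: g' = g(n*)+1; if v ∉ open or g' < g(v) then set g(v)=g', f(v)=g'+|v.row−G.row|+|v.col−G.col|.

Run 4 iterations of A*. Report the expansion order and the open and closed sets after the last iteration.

step 1: expand (6,6) (f=11, h=10) → closed; open now [(5,6) g=2 f=11, (6,5) g=2 f=11, (6,7) g=2 f=13, (7,5) g=1 f=11, (7,7) g=1 f=13]
step 2: expand (5,6) (f=11, h=9) → closed; open now [(4,6) g=3 f=11, (5,5) g=3 f=11, (5,7) g=3 f=13, (6,5) g=2 f=11, (6,7) g=2 f=13, (7,5) g=1 f=11, (7,7) g=1 f=13]
step 3: expand (4,6) (f=11, h=8) → closed; open now [(3,6) g=4 f=11, (4,7) g=4 f=13, (5,5) g=3 f=11, (5,7) g=3 f=13, (6,5) g=2 f=11, (6,7) g=2 f=13, (7,5) g=1 f=11, (7,7) g=1 f=13]
step 4: expand (3,6) (f=11, h=7) → closed; open now [(2,6) g=5 f=11, (3,5) g=5 f=11, (3,7) g=5 f=13, (4,7) g=4 f=13, (5,5) g=3 f=11, (5,7) g=3 f=13, (6,5) g=2 f=11, (6,7) g=2 f=13, (7,5) g=1 f=11, (7,7) g=1 f=13]

order=[(6,6) → (5,6) → (4,6) → (3,6)]; open=[(2,6) g=5 f=11, (3,5) g=5 f=11, (3,7) g=5 f=13, (4,7) g=4 f=13, (5,5) g=3 f=11, (5,7) g=3 f=13, (6,5) g=2 f=11, (6,7) g=2 f=13, (7,5) g=1 f=11, (7,7) g=1 f=13]; closed=[(3,6), (4,6), (5,6), (6,6), (7,6)]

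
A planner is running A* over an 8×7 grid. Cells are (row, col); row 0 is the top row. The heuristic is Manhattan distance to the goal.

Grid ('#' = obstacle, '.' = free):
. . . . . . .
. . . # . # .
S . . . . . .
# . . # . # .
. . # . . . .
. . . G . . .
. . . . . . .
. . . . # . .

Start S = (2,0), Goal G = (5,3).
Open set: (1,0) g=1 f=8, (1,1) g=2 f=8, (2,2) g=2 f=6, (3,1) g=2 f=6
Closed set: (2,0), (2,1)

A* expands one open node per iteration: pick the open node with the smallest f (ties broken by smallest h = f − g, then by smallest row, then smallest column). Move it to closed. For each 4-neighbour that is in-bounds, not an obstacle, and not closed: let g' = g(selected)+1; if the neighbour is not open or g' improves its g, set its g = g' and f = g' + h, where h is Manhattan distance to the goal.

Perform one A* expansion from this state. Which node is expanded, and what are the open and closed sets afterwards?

expanded=(2,2); open=[(1,0) g=1 f=8, (1,1) g=2 f=8, (1,2) g=3 f=8, (2,3) g=3 f=6, (3,1) g=2 f=6, (3,2) g=3 f=6]; closed=[(2,0), (2,1), (2,2)]

step 1: expand (2,2) (f=6, h=4) → closed; open now [(1,0) g=1 f=8, (1,1) g=2 f=8, (1,2) g=3 f=8, (2,3) g=3 f=6, (3,1) g=2 f=6, (3,2) g=3 f=6]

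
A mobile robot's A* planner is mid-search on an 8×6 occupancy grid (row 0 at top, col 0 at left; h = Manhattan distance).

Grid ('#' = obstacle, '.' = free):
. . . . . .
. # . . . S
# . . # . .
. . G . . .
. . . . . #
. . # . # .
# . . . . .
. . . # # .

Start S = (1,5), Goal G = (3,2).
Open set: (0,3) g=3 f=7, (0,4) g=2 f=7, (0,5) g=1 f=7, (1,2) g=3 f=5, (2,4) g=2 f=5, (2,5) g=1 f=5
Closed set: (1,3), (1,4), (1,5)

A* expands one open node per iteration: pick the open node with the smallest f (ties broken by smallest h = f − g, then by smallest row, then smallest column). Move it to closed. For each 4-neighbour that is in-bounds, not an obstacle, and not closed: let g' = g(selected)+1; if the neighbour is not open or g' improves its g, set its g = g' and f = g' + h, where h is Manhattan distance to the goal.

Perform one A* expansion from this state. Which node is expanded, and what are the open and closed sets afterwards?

step 1: expand (1,2) (f=5, h=2) → closed; open now [(0,2) g=4 f=7, (0,3) g=3 f=7, (0,4) g=2 f=7, (0,5) g=1 f=7, (2,2) g=4 f=5, (2,4) g=2 f=5, (2,5) g=1 f=5]

expanded=(1,2); open=[(0,2) g=4 f=7, (0,3) g=3 f=7, (0,4) g=2 f=7, (0,5) g=1 f=7, (2,2) g=4 f=5, (2,4) g=2 f=5, (2,5) g=1 f=5]; closed=[(1,2), (1,3), (1,4), (1,5)]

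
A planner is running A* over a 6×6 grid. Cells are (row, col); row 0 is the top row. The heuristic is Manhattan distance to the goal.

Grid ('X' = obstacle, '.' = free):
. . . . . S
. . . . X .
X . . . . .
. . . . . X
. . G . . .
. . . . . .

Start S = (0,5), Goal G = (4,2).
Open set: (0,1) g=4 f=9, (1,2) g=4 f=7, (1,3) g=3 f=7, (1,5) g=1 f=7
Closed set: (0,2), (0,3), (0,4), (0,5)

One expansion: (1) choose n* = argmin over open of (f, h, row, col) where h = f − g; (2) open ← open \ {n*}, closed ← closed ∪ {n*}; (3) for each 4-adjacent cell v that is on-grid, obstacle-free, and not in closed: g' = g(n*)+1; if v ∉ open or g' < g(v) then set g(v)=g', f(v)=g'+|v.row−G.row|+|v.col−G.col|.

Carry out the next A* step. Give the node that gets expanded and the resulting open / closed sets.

step 1: expand (1,2) (f=7, h=3) → closed; open now [(0,1) g=4 f=9, (1,1) g=5 f=9, (1,3) g=3 f=7, (1,5) g=1 f=7, (2,2) g=5 f=7]

expanded=(1,2); open=[(0,1) g=4 f=9, (1,1) g=5 f=9, (1,3) g=3 f=7, (1,5) g=1 f=7, (2,2) g=5 f=7]; closed=[(0,2), (0,3), (0,4), (0,5), (1,2)]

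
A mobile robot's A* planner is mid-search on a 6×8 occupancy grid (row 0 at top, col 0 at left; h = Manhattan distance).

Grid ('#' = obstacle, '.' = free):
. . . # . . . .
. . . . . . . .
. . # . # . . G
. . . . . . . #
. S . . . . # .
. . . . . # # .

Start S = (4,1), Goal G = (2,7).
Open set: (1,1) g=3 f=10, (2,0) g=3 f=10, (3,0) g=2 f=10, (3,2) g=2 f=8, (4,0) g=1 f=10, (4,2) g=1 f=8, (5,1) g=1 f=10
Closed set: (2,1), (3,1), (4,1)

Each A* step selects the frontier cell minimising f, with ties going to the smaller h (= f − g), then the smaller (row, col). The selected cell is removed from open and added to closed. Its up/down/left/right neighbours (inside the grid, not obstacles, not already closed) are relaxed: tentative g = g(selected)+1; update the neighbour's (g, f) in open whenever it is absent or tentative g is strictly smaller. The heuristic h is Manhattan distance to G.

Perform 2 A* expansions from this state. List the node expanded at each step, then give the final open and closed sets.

step 1: expand (3,2) (f=8, h=6) → closed; open now [(1,1) g=3 f=10, (2,0) g=3 f=10, (3,0) g=2 f=10, (3,3) g=3 f=8, (4,0) g=1 f=10, (4,2) g=1 f=8, (5,1) g=1 f=10]
step 2: expand (3,3) (f=8, h=5) → closed; open now [(1,1) g=3 f=10, (2,0) g=3 f=10, (2,3) g=4 f=8, (3,0) g=2 f=10, (3,4) g=4 f=8, (4,0) g=1 f=10, (4,2) g=1 f=8, (4,3) g=4 f=10, (5,1) g=1 f=10]

order=[(3,2) → (3,3)]; open=[(1,1) g=3 f=10, (2,0) g=3 f=10, (2,3) g=4 f=8, (3,0) g=2 f=10, (3,4) g=4 f=8, (4,0) g=1 f=10, (4,2) g=1 f=8, (4,3) g=4 f=10, (5,1) g=1 f=10]; closed=[(2,1), (3,1), (3,2), (3,3), (4,1)]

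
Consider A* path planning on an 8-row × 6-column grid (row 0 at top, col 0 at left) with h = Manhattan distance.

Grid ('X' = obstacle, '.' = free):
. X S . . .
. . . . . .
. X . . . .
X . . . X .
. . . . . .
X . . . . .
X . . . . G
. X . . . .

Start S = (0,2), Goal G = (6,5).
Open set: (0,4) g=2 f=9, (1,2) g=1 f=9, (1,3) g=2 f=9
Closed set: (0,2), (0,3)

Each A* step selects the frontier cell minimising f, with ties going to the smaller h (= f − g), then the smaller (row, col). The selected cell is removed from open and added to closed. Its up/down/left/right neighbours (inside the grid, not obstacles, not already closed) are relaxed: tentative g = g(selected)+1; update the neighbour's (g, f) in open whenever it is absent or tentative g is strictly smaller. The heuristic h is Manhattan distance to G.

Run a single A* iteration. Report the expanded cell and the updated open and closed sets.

step 1: expand (0,4) (f=9, h=7) → closed; open now [(0,5) g=3 f=9, (1,2) g=1 f=9, (1,3) g=2 f=9, (1,4) g=3 f=9]

expanded=(0,4); open=[(0,5) g=3 f=9, (1,2) g=1 f=9, (1,3) g=2 f=9, (1,4) g=3 f=9]; closed=[(0,2), (0,3), (0,4)]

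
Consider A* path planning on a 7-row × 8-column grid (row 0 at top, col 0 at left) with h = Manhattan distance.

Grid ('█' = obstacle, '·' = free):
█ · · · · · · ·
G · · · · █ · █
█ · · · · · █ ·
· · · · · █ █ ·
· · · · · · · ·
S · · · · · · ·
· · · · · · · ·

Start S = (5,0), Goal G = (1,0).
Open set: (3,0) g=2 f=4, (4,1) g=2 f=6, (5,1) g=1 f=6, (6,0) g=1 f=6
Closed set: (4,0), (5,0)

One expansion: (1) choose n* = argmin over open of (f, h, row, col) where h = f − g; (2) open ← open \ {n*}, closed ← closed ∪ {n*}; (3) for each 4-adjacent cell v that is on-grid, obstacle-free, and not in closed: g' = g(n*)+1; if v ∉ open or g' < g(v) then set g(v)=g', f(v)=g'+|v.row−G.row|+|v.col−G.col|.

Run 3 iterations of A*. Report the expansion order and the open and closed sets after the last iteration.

order=[(3,0) → (3,1) → (2,1)]; open=[(1,1) g=5 f=6, (2,2) g=5 f=8, (3,2) g=4 f=8, (4,1) g=2 f=6, (5,1) g=1 f=6, (6,0) g=1 f=6]; closed=[(2,1), (3,0), (3,1), (4,0), (5,0)]

step 1: expand (3,0) (f=4, h=2) → closed; open now [(3,1) g=3 f=6, (4,1) g=2 f=6, (5,1) g=1 f=6, (6,0) g=1 f=6]
step 2: expand (3,1) (f=6, h=3) → closed; open now [(2,1) g=4 f=6, (3,2) g=4 f=8, (4,1) g=2 f=6, (5,1) g=1 f=6, (6,0) g=1 f=6]
step 3: expand (2,1) (f=6, h=2) → closed; open now [(1,1) g=5 f=6, (2,2) g=5 f=8, (3,2) g=4 f=8, (4,1) g=2 f=6, (5,1) g=1 f=6, (6,0) g=1 f=6]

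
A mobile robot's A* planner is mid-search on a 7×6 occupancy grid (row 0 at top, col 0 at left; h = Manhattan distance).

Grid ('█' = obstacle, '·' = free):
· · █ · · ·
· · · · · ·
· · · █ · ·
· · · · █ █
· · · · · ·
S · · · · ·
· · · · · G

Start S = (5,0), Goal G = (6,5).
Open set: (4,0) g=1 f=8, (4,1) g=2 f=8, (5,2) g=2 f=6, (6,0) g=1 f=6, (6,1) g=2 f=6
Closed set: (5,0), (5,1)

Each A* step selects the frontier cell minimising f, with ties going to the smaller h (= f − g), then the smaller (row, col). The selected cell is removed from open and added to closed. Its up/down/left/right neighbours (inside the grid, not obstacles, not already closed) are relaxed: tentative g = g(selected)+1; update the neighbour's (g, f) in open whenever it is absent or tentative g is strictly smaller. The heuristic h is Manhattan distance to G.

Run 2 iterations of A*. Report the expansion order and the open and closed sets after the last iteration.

step 1: expand (5,2) (f=6, h=4) → closed; open now [(4,0) g=1 f=8, (4,1) g=2 f=8, (4,2) g=3 f=8, (5,3) g=3 f=6, (6,0) g=1 f=6, (6,1) g=2 f=6, (6,2) g=3 f=6]
step 2: expand (5,3) (f=6, h=3) → closed; open now [(4,0) g=1 f=8, (4,1) g=2 f=8, (4,2) g=3 f=8, (4,3) g=4 f=8, (5,4) g=4 f=6, (6,0) g=1 f=6, (6,1) g=2 f=6, (6,2) g=3 f=6, (6,3) g=4 f=6]

order=[(5,2) → (5,3)]; open=[(4,0) g=1 f=8, (4,1) g=2 f=8, (4,2) g=3 f=8, (4,3) g=4 f=8, (5,4) g=4 f=6, (6,0) g=1 f=6, (6,1) g=2 f=6, (6,2) g=3 f=6, (6,3) g=4 f=6]; closed=[(5,0), (5,1), (5,2), (5,3)]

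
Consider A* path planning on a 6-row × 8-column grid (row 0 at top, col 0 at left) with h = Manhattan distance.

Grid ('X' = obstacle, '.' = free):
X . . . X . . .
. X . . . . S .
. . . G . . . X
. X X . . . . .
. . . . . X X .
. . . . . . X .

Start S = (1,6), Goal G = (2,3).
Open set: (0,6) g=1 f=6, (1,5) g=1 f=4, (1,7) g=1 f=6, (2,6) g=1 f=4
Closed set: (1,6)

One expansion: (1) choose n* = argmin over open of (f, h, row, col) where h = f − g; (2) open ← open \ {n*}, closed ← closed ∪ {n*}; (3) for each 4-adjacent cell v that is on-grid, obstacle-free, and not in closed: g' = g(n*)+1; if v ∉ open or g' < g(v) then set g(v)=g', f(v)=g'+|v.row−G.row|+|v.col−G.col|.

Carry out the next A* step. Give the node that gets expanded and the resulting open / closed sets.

expanded=(1,5); open=[(0,5) g=2 f=6, (0,6) g=1 f=6, (1,4) g=2 f=4, (1,7) g=1 f=6, (2,5) g=2 f=4, (2,6) g=1 f=4]; closed=[(1,5), (1,6)]

step 1: expand (1,5) (f=4, h=3) → closed; open now [(0,5) g=2 f=6, (0,6) g=1 f=6, (1,4) g=2 f=4, (1,7) g=1 f=6, (2,5) g=2 f=4, (2,6) g=1 f=4]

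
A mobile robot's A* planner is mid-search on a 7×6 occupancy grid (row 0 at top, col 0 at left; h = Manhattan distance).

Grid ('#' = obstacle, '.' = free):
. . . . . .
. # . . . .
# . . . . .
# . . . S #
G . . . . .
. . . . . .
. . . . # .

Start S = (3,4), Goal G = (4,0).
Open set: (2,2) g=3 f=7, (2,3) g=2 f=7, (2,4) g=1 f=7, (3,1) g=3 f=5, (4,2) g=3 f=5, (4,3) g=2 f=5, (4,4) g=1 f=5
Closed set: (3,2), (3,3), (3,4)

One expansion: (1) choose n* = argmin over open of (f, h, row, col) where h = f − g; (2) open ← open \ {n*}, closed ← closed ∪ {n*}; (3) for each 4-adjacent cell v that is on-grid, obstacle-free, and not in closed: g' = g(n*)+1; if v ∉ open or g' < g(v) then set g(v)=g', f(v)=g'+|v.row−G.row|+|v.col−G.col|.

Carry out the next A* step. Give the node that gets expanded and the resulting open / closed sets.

expanded=(3,1); open=[(2,1) g=4 f=7, (2,2) g=3 f=7, (2,3) g=2 f=7, (2,4) g=1 f=7, (4,1) g=4 f=5, (4,2) g=3 f=5, (4,3) g=2 f=5, (4,4) g=1 f=5]; closed=[(3,1), (3,2), (3,3), (3,4)]

step 1: expand (3,1) (f=5, h=2) → closed; open now [(2,1) g=4 f=7, (2,2) g=3 f=7, (2,3) g=2 f=7, (2,4) g=1 f=7, (4,1) g=4 f=5, (4,2) g=3 f=5, (4,3) g=2 f=5, (4,4) g=1 f=5]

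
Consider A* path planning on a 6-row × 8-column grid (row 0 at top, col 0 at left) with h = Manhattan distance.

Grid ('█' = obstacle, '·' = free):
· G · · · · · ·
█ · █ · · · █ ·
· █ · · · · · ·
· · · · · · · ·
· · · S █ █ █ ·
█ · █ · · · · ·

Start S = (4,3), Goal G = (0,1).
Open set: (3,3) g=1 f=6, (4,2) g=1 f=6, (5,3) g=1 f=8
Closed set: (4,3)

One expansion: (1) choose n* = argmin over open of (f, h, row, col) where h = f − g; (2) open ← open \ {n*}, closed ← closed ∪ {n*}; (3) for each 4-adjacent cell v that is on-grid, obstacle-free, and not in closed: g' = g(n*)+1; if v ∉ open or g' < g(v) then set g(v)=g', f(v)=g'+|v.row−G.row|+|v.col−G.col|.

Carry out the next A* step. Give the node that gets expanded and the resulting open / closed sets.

expanded=(3,3); open=[(2,3) g=2 f=6, (3,2) g=2 f=6, (3,4) g=2 f=8, (4,2) g=1 f=6, (5,3) g=1 f=8]; closed=[(3,3), (4,3)]

step 1: expand (3,3) (f=6, h=5) → closed; open now [(2,3) g=2 f=6, (3,2) g=2 f=6, (3,4) g=2 f=8, (4,2) g=1 f=6, (5,3) g=1 f=8]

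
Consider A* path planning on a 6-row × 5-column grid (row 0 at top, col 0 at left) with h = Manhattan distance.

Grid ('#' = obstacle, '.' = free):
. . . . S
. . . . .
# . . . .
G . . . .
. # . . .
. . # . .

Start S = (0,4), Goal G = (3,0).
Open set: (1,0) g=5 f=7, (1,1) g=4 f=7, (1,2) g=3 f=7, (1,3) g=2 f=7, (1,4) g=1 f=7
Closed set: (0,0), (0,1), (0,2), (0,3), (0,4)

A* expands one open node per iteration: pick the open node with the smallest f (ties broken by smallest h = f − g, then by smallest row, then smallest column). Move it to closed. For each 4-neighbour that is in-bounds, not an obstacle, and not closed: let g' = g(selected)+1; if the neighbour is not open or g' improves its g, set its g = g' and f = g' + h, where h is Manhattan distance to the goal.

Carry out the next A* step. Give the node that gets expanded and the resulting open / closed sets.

expanded=(1,0); open=[(1,1) g=4 f=7, (1,2) g=3 f=7, (1,3) g=2 f=7, (1,4) g=1 f=7]; closed=[(0,0), (0,1), (0,2), (0,3), (0,4), (1,0)]

step 1: expand (1,0) (f=7, h=2) → closed; open now [(1,1) g=4 f=7, (1,2) g=3 f=7, (1,3) g=2 f=7, (1,4) g=1 f=7]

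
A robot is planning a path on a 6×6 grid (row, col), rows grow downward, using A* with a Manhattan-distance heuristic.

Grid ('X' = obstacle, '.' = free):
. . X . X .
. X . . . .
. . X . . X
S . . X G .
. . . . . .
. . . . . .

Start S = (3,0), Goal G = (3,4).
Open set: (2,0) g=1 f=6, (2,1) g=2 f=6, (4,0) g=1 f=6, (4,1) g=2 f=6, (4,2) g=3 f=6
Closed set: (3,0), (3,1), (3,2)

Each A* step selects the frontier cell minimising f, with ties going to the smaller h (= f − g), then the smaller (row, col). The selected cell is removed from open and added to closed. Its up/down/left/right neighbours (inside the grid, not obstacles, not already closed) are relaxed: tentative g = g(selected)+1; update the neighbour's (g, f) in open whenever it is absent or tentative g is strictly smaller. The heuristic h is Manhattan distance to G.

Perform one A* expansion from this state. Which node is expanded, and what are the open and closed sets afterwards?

expanded=(4,2); open=[(2,0) g=1 f=6, (2,1) g=2 f=6, (4,0) g=1 f=6, (4,1) g=2 f=6, (4,3) g=4 f=6, (5,2) g=4 f=8]; closed=[(3,0), (3,1), (3,2), (4,2)]

step 1: expand (4,2) (f=6, h=3) → closed; open now [(2,0) g=1 f=6, (2,1) g=2 f=6, (4,0) g=1 f=6, (4,1) g=2 f=6, (4,3) g=4 f=6, (5,2) g=4 f=8]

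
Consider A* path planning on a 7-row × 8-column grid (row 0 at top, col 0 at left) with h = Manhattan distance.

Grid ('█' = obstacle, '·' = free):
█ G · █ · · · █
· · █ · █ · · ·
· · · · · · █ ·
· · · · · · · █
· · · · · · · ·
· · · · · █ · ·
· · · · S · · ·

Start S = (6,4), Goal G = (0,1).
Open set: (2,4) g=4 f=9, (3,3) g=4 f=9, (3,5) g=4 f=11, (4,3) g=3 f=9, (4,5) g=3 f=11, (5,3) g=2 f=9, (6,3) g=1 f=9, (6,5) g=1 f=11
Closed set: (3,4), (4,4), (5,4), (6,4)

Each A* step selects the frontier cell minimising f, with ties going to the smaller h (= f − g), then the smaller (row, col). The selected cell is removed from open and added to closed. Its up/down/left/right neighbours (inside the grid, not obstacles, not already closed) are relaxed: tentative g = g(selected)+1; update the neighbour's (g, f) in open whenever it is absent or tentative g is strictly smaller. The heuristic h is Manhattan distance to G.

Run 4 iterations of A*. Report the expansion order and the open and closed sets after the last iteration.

step 1: expand (2,4) (f=9, h=5) → closed; open now [(2,3) g=5 f=9, (2,5) g=5 f=11, (3,3) g=4 f=9, (3,5) g=4 f=11, (4,3) g=3 f=9, (4,5) g=3 f=11, (5,3) g=2 f=9, (6,3) g=1 f=9, (6,5) g=1 f=11]
step 2: expand (2,3) (f=9, h=4) → closed; open now [(1,3) g=6 f=9, (2,2) g=6 f=9, (2,5) g=5 f=11, (3,3) g=4 f=9, (3,5) g=4 f=11, (4,3) g=3 f=9, (4,5) g=3 f=11, (5,3) g=2 f=9, (6,3) g=1 f=9, (6,5) g=1 f=11]
step 3: expand (1,3) (f=9, h=3) → closed; open now [(2,2) g=6 f=9, (2,5) g=5 f=11, (3,3) g=4 f=9, (3,5) g=4 f=11, (4,3) g=3 f=9, (4,5) g=3 f=11, (5,3) g=2 f=9, (6,3) g=1 f=9, (6,5) g=1 f=11]
step 4: expand (2,2) (f=9, h=3) → closed; open now [(2,1) g=7 f=9, (2,5) g=5 f=11, (3,2) g=7 f=11, (3,3) g=4 f=9, (3,5) g=4 f=11, (4,3) g=3 f=9, (4,5) g=3 f=11, (5,3) g=2 f=9, (6,3) g=1 f=9, (6,5) g=1 f=11]

order=[(2,4) → (2,3) → (1,3) → (2,2)]; open=[(2,1) g=7 f=9, (2,5) g=5 f=11, (3,2) g=7 f=11, (3,3) g=4 f=9, (3,5) g=4 f=11, (4,3) g=3 f=9, (4,5) g=3 f=11, (5,3) g=2 f=9, (6,3) g=1 f=9, (6,5) g=1 f=11]; closed=[(1,3), (2,2), (2,3), (2,4), (3,4), (4,4), (5,4), (6,4)]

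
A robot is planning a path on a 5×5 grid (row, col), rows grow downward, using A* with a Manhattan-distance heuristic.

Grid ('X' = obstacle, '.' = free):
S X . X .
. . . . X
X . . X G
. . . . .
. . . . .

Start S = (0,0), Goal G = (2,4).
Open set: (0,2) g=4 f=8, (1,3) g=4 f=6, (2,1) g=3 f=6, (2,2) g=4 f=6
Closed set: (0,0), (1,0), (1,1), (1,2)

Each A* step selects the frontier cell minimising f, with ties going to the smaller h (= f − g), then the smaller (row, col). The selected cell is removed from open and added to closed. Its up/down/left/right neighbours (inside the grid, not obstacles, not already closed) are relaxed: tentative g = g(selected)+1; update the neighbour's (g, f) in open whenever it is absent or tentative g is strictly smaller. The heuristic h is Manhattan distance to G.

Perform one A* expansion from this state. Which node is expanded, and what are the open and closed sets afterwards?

step 1: expand (1,3) (f=6, h=2) → closed; open now [(0,2) g=4 f=8, (2,1) g=3 f=6, (2,2) g=4 f=6]

expanded=(1,3); open=[(0,2) g=4 f=8, (2,1) g=3 f=6, (2,2) g=4 f=6]; closed=[(0,0), (1,0), (1,1), (1,2), (1,3)]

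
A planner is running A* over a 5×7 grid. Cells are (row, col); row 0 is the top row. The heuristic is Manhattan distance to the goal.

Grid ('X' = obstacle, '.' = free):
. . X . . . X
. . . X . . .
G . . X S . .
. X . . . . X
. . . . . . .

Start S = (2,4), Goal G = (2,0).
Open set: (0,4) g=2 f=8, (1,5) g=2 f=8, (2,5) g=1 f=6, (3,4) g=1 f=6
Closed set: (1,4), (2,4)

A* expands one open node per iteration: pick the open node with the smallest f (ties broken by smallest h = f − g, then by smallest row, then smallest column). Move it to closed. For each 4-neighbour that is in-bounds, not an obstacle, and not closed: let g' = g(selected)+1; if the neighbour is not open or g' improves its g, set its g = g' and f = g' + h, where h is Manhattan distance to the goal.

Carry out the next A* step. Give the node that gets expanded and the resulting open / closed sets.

step 1: expand (2,5) (f=6, h=5) → closed; open now [(0,4) g=2 f=8, (1,5) g=2 f=8, (2,6) g=2 f=8, (3,4) g=1 f=6, (3,5) g=2 f=8]

expanded=(2,5); open=[(0,4) g=2 f=8, (1,5) g=2 f=8, (2,6) g=2 f=8, (3,4) g=1 f=6, (3,5) g=2 f=8]; closed=[(1,4), (2,4), (2,5)]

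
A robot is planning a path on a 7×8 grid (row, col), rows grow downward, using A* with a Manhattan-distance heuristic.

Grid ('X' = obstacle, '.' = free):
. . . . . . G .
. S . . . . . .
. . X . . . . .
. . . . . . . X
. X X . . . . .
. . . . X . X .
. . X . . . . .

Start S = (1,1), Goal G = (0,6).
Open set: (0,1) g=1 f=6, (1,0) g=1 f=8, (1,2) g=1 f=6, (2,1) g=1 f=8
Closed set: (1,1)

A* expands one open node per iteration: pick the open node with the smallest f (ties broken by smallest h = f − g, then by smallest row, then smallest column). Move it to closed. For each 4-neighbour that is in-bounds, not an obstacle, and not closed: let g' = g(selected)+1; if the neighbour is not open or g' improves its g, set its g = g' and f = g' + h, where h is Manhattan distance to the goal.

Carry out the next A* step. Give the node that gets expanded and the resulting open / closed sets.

expanded=(0,1); open=[(0,0) g=2 f=8, (0,2) g=2 f=6, (1,0) g=1 f=8, (1,2) g=1 f=6, (2,1) g=1 f=8]; closed=[(0,1), (1,1)]

step 1: expand (0,1) (f=6, h=5) → closed; open now [(0,0) g=2 f=8, (0,2) g=2 f=6, (1,0) g=1 f=8, (1,2) g=1 f=6, (2,1) g=1 f=8]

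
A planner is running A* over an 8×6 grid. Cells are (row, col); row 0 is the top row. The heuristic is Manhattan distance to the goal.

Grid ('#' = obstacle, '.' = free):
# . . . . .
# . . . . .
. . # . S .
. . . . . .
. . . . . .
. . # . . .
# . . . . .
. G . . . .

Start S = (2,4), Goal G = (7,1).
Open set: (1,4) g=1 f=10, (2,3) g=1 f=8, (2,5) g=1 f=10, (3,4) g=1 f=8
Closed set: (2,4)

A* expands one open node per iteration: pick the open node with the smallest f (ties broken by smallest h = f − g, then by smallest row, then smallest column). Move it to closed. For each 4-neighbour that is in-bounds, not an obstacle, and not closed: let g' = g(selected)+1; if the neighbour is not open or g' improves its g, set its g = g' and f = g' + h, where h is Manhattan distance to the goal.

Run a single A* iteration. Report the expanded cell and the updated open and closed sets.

step 1: expand (2,3) (f=8, h=7) → closed; open now [(1,3) g=2 f=10, (1,4) g=1 f=10, (2,5) g=1 f=10, (3,3) g=2 f=8, (3,4) g=1 f=8]

expanded=(2,3); open=[(1,3) g=2 f=10, (1,4) g=1 f=10, (2,5) g=1 f=10, (3,3) g=2 f=8, (3,4) g=1 f=8]; closed=[(2,3), (2,4)]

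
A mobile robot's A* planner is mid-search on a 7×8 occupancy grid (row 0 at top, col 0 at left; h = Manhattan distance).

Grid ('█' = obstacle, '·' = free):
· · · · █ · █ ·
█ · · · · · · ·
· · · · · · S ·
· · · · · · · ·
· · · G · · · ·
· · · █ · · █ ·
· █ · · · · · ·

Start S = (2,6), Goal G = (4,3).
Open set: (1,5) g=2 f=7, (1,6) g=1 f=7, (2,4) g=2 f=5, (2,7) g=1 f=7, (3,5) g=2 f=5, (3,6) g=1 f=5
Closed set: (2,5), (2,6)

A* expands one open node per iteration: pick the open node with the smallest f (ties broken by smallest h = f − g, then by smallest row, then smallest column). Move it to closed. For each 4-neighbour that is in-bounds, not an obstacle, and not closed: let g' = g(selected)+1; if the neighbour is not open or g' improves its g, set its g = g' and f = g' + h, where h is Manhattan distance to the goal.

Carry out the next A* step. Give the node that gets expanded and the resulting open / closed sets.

step 1: expand (2,4) (f=5, h=3) → closed; open now [(1,4) g=3 f=7, (1,5) g=2 f=7, (1,6) g=1 f=7, (2,3) g=3 f=5, (2,7) g=1 f=7, (3,4) g=3 f=5, (3,5) g=2 f=5, (3,6) g=1 f=5]

expanded=(2,4); open=[(1,4) g=3 f=7, (1,5) g=2 f=7, (1,6) g=1 f=7, (2,3) g=3 f=5, (2,7) g=1 f=7, (3,4) g=3 f=5, (3,5) g=2 f=5, (3,6) g=1 f=5]; closed=[(2,4), (2,5), (2,6)]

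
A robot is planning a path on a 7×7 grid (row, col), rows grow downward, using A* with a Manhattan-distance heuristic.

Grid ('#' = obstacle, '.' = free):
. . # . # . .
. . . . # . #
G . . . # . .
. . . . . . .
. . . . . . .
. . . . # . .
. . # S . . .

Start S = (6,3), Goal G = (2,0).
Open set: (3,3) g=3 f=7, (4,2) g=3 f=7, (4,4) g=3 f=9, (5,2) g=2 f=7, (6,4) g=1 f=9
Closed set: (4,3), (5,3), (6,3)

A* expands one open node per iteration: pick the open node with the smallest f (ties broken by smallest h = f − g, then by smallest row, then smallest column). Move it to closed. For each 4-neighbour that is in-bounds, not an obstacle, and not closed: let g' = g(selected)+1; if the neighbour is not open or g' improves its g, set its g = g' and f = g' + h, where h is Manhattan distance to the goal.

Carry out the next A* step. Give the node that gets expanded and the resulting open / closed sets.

expanded=(3,3); open=[(2,3) g=4 f=7, (3,2) g=4 f=7, (3,4) g=4 f=9, (4,2) g=3 f=7, (4,4) g=3 f=9, (5,2) g=2 f=7, (6,4) g=1 f=9]; closed=[(3,3), (4,3), (5,3), (6,3)]

step 1: expand (3,3) (f=7, h=4) → closed; open now [(2,3) g=4 f=7, (3,2) g=4 f=7, (3,4) g=4 f=9, (4,2) g=3 f=7, (4,4) g=3 f=9, (5,2) g=2 f=7, (6,4) g=1 f=9]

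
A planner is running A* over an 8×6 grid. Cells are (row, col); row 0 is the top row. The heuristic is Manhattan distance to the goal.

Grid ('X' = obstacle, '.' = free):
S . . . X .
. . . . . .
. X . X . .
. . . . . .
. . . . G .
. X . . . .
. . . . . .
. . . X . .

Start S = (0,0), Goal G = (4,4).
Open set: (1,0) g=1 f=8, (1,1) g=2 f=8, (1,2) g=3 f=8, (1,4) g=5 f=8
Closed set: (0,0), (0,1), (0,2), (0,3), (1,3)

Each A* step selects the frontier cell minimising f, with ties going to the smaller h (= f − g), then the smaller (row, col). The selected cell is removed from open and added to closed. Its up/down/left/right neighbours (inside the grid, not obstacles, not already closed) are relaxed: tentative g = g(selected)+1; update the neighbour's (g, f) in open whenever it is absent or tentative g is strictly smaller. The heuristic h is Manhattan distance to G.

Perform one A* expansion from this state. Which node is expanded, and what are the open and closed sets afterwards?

step 1: expand (1,4) (f=8, h=3) → closed; open now [(1,0) g=1 f=8, (1,1) g=2 f=8, (1,2) g=3 f=8, (1,5) g=6 f=10, (2,4) g=6 f=8]

expanded=(1,4); open=[(1,0) g=1 f=8, (1,1) g=2 f=8, (1,2) g=3 f=8, (1,5) g=6 f=10, (2,4) g=6 f=8]; closed=[(0,0), (0,1), (0,2), (0,3), (1,3), (1,4)]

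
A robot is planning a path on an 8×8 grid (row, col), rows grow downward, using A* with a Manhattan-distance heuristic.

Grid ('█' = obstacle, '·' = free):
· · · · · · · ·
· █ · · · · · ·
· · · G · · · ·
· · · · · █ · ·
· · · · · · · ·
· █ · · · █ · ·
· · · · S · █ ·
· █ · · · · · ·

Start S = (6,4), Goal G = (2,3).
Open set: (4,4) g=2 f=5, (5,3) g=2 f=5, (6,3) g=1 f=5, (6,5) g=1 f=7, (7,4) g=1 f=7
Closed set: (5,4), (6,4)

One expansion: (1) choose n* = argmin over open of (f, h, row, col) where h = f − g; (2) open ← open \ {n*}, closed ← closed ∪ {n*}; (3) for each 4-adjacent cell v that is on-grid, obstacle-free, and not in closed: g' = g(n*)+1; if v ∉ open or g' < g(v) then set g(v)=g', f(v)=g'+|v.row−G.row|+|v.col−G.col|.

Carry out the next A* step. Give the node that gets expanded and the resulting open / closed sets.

expanded=(4,4); open=[(3,4) g=3 f=5, (4,3) g=3 f=5, (4,5) g=3 f=7, (5,3) g=2 f=5, (6,3) g=1 f=5, (6,5) g=1 f=7, (7,4) g=1 f=7]; closed=[(4,4), (5,4), (6,4)]

step 1: expand (4,4) (f=5, h=3) → closed; open now [(3,4) g=3 f=5, (4,3) g=3 f=5, (4,5) g=3 f=7, (5,3) g=2 f=5, (6,3) g=1 f=5, (6,5) g=1 f=7, (7,4) g=1 f=7]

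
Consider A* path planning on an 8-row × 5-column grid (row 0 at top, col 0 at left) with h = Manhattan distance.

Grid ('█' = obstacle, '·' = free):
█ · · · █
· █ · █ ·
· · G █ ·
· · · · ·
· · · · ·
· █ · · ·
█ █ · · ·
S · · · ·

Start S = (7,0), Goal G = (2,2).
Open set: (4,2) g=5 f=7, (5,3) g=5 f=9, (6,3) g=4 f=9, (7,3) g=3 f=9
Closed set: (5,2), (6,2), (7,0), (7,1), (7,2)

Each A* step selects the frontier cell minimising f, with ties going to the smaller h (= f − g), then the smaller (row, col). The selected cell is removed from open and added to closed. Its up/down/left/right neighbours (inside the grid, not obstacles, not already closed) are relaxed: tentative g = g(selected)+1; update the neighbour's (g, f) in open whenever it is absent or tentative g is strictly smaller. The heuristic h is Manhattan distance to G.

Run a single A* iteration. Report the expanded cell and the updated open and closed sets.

expanded=(4,2); open=[(3,2) g=6 f=7, (4,1) g=6 f=9, (4,3) g=6 f=9, (5,3) g=5 f=9, (6,3) g=4 f=9, (7,3) g=3 f=9]; closed=[(4,2), (5,2), (6,2), (7,0), (7,1), (7,2)]

step 1: expand (4,2) (f=7, h=2) → closed; open now [(3,2) g=6 f=7, (4,1) g=6 f=9, (4,3) g=6 f=9, (5,3) g=5 f=9, (6,3) g=4 f=9, (7,3) g=3 f=9]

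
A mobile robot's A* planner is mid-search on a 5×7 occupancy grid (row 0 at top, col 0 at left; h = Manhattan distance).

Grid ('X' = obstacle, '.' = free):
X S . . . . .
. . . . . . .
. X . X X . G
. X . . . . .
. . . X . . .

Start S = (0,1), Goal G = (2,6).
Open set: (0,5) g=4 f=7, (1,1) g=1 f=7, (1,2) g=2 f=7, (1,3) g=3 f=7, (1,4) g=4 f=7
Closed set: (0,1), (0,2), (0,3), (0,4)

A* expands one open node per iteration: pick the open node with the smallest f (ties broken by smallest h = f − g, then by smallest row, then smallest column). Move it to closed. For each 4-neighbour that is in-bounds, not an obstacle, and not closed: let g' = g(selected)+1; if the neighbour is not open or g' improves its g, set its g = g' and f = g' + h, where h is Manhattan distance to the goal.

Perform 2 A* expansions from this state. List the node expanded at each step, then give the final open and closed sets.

step 1: expand (0,5) (f=7, h=3) → closed; open now [(0,6) g=5 f=7, (1,1) g=1 f=7, (1,2) g=2 f=7, (1,3) g=3 f=7, (1,4) g=4 f=7, (1,5) g=5 f=7]
step 2: expand (0,6) (f=7, h=2) → closed; open now [(1,1) g=1 f=7, (1,2) g=2 f=7, (1,3) g=3 f=7, (1,4) g=4 f=7, (1,5) g=5 f=7, (1,6) g=6 f=7]

order=[(0,5) → (0,6)]; open=[(1,1) g=1 f=7, (1,2) g=2 f=7, (1,3) g=3 f=7, (1,4) g=4 f=7, (1,5) g=5 f=7, (1,6) g=6 f=7]; closed=[(0,1), (0,2), (0,3), (0,4), (0,5), (0,6)]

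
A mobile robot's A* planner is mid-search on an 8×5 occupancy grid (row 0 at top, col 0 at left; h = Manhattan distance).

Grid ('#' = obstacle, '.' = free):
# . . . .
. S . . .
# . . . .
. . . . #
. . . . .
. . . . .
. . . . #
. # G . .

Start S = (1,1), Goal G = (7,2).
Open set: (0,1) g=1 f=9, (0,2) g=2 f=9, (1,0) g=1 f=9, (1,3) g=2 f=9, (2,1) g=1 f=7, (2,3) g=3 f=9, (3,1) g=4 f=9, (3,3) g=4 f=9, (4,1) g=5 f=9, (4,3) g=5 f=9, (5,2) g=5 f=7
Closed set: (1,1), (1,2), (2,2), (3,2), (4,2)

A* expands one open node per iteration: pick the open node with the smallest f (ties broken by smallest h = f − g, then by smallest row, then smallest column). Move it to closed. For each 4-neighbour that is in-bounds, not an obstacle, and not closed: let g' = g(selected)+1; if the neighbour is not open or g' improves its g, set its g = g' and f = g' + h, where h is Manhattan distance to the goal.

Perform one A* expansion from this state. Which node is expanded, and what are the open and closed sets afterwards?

expanded=(5,2); open=[(0,1) g=1 f=9, (0,2) g=2 f=9, (1,0) g=1 f=9, (1,3) g=2 f=9, (2,1) g=1 f=7, (2,3) g=3 f=9, (3,1) g=4 f=9, (3,3) g=4 f=9, (4,1) g=5 f=9, (4,3) g=5 f=9, (5,1) g=6 f=9, (5,3) g=6 f=9, (6,2) g=6 f=7]; closed=[(1,1), (1,2), (2,2), (3,2), (4,2), (5,2)]

step 1: expand (5,2) (f=7, h=2) → closed; open now [(0,1) g=1 f=9, (0,2) g=2 f=9, (1,0) g=1 f=9, (1,3) g=2 f=9, (2,1) g=1 f=7, (2,3) g=3 f=9, (3,1) g=4 f=9, (3,3) g=4 f=9, (4,1) g=5 f=9, (4,3) g=5 f=9, (5,1) g=6 f=9, (5,3) g=6 f=9, (6,2) g=6 f=7]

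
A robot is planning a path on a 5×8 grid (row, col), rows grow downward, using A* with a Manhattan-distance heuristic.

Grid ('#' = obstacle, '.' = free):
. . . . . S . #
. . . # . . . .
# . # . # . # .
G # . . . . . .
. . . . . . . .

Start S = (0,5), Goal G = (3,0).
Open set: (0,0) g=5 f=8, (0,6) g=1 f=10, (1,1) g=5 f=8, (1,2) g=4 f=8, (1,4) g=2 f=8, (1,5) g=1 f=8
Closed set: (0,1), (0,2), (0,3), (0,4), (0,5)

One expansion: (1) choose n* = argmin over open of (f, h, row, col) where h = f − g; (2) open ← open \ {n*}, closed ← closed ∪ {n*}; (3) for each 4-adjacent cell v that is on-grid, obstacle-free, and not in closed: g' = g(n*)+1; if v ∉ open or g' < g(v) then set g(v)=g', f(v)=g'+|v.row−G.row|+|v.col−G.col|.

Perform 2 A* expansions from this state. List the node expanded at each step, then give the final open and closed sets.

order=[(0,0) → (1,0)]; open=[(0,6) g=1 f=10, (1,1) g=5 f=8, (1,2) g=4 f=8, (1,4) g=2 f=8, (1,5) g=1 f=8]; closed=[(0,0), (0,1), (0,2), (0,3), (0,4), (0,5), (1,0)]

step 1: expand (0,0) (f=8, h=3) → closed; open now [(0,6) g=1 f=10, (1,0) g=6 f=8, (1,1) g=5 f=8, (1,2) g=4 f=8, (1,4) g=2 f=8, (1,5) g=1 f=8]
step 2: expand (1,0) (f=8, h=2) → closed; open now [(0,6) g=1 f=10, (1,1) g=5 f=8, (1,2) g=4 f=8, (1,4) g=2 f=8, (1,5) g=1 f=8]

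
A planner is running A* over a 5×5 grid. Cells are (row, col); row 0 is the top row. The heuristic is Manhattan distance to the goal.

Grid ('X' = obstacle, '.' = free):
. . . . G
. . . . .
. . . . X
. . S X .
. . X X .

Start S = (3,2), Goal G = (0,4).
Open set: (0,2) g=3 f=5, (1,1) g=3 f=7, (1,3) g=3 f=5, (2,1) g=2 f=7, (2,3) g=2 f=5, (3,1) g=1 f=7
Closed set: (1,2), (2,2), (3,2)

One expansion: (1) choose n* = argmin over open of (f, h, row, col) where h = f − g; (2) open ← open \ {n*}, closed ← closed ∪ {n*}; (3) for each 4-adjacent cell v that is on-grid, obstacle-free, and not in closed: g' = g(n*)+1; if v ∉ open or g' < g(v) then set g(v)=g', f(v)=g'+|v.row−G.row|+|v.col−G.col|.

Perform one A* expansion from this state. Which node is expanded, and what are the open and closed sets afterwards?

step 1: expand (0,2) (f=5, h=2) → closed; open now [(0,1) g=4 f=7, (0,3) g=4 f=5, (1,1) g=3 f=7, (1,3) g=3 f=5, (2,1) g=2 f=7, (2,3) g=2 f=5, (3,1) g=1 f=7]

expanded=(0,2); open=[(0,1) g=4 f=7, (0,3) g=4 f=5, (1,1) g=3 f=7, (1,3) g=3 f=5, (2,1) g=2 f=7, (2,3) g=2 f=5, (3,1) g=1 f=7]; closed=[(0,2), (1,2), (2,2), (3,2)]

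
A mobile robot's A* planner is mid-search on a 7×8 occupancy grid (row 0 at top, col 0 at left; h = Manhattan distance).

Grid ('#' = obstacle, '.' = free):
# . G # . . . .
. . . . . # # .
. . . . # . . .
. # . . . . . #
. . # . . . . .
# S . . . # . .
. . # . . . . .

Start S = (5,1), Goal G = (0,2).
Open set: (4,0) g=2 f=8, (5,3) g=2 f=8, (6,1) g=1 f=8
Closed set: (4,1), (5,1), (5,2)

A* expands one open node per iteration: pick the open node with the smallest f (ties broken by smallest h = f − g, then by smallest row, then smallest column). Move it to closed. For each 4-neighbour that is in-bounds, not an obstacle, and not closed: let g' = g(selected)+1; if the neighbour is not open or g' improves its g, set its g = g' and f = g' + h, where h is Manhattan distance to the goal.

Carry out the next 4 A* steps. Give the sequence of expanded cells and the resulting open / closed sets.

order=[(4,0) → (3,0) → (2,0) → (1,0)]; open=[(1,1) g=6 f=8, (2,1) g=5 f=8, (5,3) g=2 f=8, (6,1) g=1 f=8]; closed=[(1,0), (2,0), (3,0), (4,0), (4,1), (5,1), (5,2)]

step 1: expand (4,0) (f=8, h=6) → closed; open now [(3,0) g=3 f=8, (5,3) g=2 f=8, (6,1) g=1 f=8]
step 2: expand (3,0) (f=8, h=5) → closed; open now [(2,0) g=4 f=8, (5,3) g=2 f=8, (6,1) g=1 f=8]
step 3: expand (2,0) (f=8, h=4) → closed; open now [(1,0) g=5 f=8, (2,1) g=5 f=8, (5,3) g=2 f=8, (6,1) g=1 f=8]
step 4: expand (1,0) (f=8, h=3) → closed; open now [(1,1) g=6 f=8, (2,1) g=5 f=8, (5,3) g=2 f=8, (6,1) g=1 f=8]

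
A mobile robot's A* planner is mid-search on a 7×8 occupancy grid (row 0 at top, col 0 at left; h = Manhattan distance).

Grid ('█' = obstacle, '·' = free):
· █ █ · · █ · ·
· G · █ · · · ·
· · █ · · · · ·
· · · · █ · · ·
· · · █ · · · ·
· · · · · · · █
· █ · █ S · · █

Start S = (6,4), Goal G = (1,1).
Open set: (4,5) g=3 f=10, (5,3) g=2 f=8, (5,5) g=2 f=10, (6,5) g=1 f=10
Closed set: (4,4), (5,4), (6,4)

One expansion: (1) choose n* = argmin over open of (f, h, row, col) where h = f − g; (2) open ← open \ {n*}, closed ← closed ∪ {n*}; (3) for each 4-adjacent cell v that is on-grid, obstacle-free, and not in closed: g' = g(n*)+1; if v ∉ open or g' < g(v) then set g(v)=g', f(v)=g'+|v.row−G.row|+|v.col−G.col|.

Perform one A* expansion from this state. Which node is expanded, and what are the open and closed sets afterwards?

expanded=(5,3); open=[(4,5) g=3 f=10, (5,2) g=3 f=8, (5,5) g=2 f=10, (6,5) g=1 f=10]; closed=[(4,4), (5,3), (5,4), (6,4)]

step 1: expand (5,3) (f=8, h=6) → closed; open now [(4,5) g=3 f=10, (5,2) g=3 f=8, (5,5) g=2 f=10, (6,5) g=1 f=10]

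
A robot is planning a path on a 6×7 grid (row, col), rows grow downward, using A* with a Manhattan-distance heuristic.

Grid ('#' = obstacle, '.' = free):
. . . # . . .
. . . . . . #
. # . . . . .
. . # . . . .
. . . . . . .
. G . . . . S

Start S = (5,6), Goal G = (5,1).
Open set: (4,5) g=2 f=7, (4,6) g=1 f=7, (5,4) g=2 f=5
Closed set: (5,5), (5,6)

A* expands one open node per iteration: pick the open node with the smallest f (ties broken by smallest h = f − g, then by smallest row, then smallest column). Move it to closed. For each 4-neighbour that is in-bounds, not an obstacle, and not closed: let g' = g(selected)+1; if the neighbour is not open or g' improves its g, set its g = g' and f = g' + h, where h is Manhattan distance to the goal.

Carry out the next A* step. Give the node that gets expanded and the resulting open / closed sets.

expanded=(5,4); open=[(4,4) g=3 f=7, (4,5) g=2 f=7, (4,6) g=1 f=7, (5,3) g=3 f=5]; closed=[(5,4), (5,5), (5,6)]

step 1: expand (5,4) (f=5, h=3) → closed; open now [(4,4) g=3 f=7, (4,5) g=2 f=7, (4,6) g=1 f=7, (5,3) g=3 f=5]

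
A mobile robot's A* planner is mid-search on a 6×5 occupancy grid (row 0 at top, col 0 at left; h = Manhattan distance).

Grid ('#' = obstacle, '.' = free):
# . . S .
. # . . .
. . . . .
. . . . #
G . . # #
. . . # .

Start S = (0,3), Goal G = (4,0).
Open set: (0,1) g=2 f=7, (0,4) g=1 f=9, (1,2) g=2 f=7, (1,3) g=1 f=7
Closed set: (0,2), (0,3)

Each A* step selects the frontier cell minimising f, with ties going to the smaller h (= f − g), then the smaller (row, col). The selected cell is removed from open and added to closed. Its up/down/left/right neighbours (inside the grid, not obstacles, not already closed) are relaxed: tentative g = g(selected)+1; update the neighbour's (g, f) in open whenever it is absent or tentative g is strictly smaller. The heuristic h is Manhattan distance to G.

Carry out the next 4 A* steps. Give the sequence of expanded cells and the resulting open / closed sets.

step 1: expand (0,1) (f=7, h=5) → closed; open now [(0,4) g=1 f=9, (1,2) g=2 f=7, (1,3) g=1 f=7]
step 2: expand (1,2) (f=7, h=5) → closed; open now [(0,4) g=1 f=9, (1,3) g=1 f=7, (2,2) g=3 f=7]
step 3: expand (2,2) (f=7, h=4) → closed; open now [(0,4) g=1 f=9, (1,3) g=1 f=7, (2,1) g=4 f=7, (2,3) g=4 f=9, (3,2) g=4 f=7]
step 4: expand (2,1) (f=7, h=3) → closed; open now [(0,4) g=1 f=9, (1,3) g=1 f=7, (2,0) g=5 f=7, (2,3) g=4 f=9, (3,1) g=5 f=7, (3,2) g=4 f=7]

order=[(0,1) → (1,2) → (2,2) → (2,1)]; open=[(0,4) g=1 f=9, (1,3) g=1 f=7, (2,0) g=5 f=7, (2,3) g=4 f=9, (3,1) g=5 f=7, (3,2) g=4 f=7]; closed=[(0,1), (0,2), (0,3), (1,2), (2,1), (2,2)]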